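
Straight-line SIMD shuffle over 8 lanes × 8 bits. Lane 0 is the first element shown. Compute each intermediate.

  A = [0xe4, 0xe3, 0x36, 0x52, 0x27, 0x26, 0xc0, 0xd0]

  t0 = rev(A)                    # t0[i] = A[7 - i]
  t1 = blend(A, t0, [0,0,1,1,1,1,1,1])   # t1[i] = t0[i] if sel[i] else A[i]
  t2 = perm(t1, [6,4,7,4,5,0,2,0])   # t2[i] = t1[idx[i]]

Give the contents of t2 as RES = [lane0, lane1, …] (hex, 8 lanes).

RES = [0xe3, 0x52, 0xe4, 0x52, 0x36, 0xe4, 0x26, 0xe4]

  t0: d0 c0 26 27 52 36 e3 e4
  t1: e4 e3 26 27 52 36 e3 e4
  t2: e3 52 e4 52 36 e4 26 e4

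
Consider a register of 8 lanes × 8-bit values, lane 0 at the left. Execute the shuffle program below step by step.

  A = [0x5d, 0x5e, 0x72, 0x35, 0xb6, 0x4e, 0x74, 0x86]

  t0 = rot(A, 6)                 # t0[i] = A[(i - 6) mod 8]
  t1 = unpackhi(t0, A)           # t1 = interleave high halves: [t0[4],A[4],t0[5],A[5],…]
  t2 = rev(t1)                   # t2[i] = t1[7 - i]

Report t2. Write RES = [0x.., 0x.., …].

t0 = [0x72, 0x35, 0xb6, 0x4e, 0x74, 0x86, 0x5d, 0x5e]
t1 = [0x74, 0xb6, 0x86, 0x4e, 0x5d, 0x74, 0x5e, 0x86]
t2 = [0x86, 0x5e, 0x74, 0x5d, 0x4e, 0x86, 0xb6, 0x74]

RES = [ 0x86  0x5e  0x74  0x5d  0x4e  0x86  0xb6  0x74 ]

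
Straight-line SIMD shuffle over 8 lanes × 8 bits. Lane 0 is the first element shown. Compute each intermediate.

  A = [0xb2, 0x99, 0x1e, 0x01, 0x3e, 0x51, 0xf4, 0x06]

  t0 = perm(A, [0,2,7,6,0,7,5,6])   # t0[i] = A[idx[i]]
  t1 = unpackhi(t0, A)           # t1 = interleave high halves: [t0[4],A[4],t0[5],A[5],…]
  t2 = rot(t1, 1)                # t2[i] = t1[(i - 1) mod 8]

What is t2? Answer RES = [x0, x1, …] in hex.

t0 = [0xb2, 0x1e, 0x06, 0xf4, 0xb2, 0x06, 0x51, 0xf4]
t1 = [0xb2, 0x3e, 0x06, 0x51, 0x51, 0xf4, 0xf4, 0x06]
t2 = [0x06, 0xb2, 0x3e, 0x06, 0x51, 0x51, 0xf4, 0xf4]

RES = [ 0x06  0xb2  0x3e  0x06  0x51  0x51  0xf4  0xf4 ]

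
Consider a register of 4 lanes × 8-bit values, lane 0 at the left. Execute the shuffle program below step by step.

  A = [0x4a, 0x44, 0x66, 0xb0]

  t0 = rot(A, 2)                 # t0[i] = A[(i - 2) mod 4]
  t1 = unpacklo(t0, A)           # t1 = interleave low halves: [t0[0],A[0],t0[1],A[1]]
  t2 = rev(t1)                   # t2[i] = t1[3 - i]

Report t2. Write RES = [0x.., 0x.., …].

RES = [ 0x44  0xb0  0x4a  0x66 ]

→ t0 |66|b0|4a|44|
→ t1 |66|4a|b0|44|
→ t2 |44|b0|4a|66|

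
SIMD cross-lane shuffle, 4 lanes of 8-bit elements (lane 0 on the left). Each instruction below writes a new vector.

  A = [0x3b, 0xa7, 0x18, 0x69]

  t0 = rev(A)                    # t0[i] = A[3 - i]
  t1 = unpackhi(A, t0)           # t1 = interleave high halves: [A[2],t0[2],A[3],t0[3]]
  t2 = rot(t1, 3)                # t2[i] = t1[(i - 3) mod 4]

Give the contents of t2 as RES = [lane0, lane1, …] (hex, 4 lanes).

RES = [ 0xa7  0x69  0x3b  0x18 ]

  t0: 69 18 a7 3b
  t1: 18 a7 69 3b
  t2: a7 69 3b 18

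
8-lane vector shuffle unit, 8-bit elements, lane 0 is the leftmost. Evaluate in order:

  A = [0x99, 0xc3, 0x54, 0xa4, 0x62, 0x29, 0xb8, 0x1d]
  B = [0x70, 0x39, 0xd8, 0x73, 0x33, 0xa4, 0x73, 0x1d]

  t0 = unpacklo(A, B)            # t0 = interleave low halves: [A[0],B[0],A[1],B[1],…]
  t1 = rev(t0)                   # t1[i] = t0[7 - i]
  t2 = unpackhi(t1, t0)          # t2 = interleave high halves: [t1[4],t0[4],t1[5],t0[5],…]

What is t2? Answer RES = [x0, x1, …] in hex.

RES = [ 0x39  0x54  0xc3  0xd8  0x70  0xa4  0x99  0x73 ]

t0 = [0x99, 0x70, 0xc3, 0x39, 0x54, 0xd8, 0xa4, 0x73]
t1 = [0x73, 0xa4, 0xd8, 0x54, 0x39, 0xc3, 0x70, 0x99]
t2 = [0x39, 0x54, 0xc3, 0xd8, 0x70, 0xa4, 0x99, 0x73]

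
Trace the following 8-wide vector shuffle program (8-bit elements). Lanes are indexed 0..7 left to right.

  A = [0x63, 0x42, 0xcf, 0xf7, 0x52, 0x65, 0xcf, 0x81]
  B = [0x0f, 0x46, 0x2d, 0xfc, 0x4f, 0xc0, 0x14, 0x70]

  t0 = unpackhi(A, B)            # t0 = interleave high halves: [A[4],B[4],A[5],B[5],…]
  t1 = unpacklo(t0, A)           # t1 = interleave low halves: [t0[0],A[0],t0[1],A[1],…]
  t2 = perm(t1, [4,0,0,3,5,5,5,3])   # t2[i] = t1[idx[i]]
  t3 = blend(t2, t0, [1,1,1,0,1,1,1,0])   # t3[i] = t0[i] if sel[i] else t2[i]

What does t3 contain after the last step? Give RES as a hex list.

RES = [ 0x52  0x4f  0x65  0x42  0xcf  0x14  0x81  0x42 ]

→ t0 |52|4f|65|c0|cf|14|81|70|
→ t1 |52|63|4f|42|65|cf|c0|f7|
→ t2 |65|52|52|42|cf|cf|cf|42|
→ t3 |52|4f|65|42|cf|14|81|42|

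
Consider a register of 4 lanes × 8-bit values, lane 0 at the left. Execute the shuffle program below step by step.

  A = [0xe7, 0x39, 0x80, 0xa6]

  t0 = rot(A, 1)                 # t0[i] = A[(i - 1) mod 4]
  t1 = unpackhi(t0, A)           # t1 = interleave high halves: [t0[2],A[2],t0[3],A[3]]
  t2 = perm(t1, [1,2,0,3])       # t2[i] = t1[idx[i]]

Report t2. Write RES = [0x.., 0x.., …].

→ t0 |a6|e7|39|80|
→ t1 |39|80|80|a6|
→ t2 |80|80|39|a6|

RES = [0x80, 0x80, 0x39, 0xa6]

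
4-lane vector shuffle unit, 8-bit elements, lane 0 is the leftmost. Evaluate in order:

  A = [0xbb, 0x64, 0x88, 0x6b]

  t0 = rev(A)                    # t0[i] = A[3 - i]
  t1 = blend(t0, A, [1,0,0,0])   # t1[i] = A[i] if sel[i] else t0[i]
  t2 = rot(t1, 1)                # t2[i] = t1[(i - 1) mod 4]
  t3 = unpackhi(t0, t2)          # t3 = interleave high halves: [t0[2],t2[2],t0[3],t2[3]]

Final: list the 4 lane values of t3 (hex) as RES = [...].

  t0: 6b 88 64 bb
  t1: bb 88 64 bb
  t2: bb bb 88 64
  t3: 64 88 bb 64

RES = [0x64, 0x88, 0xbb, 0x64]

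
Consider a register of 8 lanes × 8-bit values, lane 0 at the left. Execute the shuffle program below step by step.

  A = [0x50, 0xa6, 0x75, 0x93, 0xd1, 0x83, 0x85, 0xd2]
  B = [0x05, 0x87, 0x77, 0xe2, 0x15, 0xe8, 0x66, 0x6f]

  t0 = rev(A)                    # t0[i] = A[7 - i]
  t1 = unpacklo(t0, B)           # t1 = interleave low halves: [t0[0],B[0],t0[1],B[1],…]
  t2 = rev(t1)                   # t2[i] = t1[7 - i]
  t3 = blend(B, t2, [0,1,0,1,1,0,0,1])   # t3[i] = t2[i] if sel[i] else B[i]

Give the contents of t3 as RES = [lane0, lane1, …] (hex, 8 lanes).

RES = [ 0x05  0xd1  0x77  0x83  0x87  0xe8  0x66  0xd2 ]

  t0: d2 85 83 d1 93 75 a6 50
  t1: d2 05 85 87 83 77 d1 e2
  t2: e2 d1 77 83 87 85 05 d2
  t3: 05 d1 77 83 87 e8 66 d2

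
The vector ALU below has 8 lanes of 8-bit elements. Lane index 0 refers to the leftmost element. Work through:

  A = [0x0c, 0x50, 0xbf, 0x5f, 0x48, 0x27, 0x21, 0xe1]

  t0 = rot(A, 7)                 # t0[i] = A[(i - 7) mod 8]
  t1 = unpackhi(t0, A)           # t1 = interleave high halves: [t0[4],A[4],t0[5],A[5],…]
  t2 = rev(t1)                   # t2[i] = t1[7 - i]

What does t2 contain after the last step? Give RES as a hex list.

RES = [0xe1, 0x0c, 0x21, 0xe1, 0x27, 0x21, 0x48, 0x27]

t0 = [0x50, 0xbf, 0x5f, 0x48, 0x27, 0x21, 0xe1, 0x0c]
t1 = [0x27, 0x48, 0x21, 0x27, 0xe1, 0x21, 0x0c, 0xe1]
t2 = [0xe1, 0x0c, 0x21, 0xe1, 0x27, 0x21, 0x48, 0x27]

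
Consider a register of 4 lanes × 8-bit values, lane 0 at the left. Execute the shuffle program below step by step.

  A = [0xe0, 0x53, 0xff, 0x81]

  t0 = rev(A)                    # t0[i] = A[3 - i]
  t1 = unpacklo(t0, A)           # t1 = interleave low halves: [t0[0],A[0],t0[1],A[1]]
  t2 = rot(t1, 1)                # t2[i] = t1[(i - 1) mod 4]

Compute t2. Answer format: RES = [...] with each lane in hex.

RES = [0x53, 0x81, 0xe0, 0xff]

t0 = [0x81, 0xff, 0x53, 0xe0]
t1 = [0x81, 0xe0, 0xff, 0x53]
t2 = [0x53, 0x81, 0xe0, 0xff]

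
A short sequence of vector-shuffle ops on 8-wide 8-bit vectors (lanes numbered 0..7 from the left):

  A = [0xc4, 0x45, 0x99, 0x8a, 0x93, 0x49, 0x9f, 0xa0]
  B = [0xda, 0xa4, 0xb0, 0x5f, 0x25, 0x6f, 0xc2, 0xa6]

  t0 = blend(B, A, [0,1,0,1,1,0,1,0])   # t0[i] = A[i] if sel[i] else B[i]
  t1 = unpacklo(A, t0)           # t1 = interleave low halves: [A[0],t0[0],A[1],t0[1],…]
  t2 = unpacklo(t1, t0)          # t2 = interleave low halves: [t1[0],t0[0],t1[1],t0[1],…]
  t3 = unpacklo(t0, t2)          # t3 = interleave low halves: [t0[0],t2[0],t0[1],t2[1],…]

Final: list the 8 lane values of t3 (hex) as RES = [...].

  t0: da 45 b0 8a 93 6f 9f a6
  t1: c4 da 45 45 99 b0 8a 8a
  t2: c4 da da 45 45 b0 45 8a
  t3: da c4 45 da b0 da 8a 45

RES = [0xda, 0xc4, 0x45, 0xda, 0xb0, 0xda, 0x8a, 0x45]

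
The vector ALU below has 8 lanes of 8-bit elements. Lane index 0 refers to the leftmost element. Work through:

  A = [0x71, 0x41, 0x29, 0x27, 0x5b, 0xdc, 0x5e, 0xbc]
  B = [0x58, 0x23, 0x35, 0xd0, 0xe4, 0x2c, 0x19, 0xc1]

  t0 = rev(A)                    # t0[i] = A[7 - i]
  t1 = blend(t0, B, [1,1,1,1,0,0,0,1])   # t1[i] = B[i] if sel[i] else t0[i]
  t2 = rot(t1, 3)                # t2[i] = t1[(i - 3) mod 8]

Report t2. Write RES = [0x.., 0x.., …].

t0 = [0xbc, 0x5e, 0xdc, 0x5b, 0x27, 0x29, 0x41, 0x71]
t1 = [0x58, 0x23, 0x35, 0xd0, 0x27, 0x29, 0x41, 0xc1]
t2 = [0x29, 0x41, 0xc1, 0x58, 0x23, 0x35, 0xd0, 0x27]

RES = [0x29, 0x41, 0xc1, 0x58, 0x23, 0x35, 0xd0, 0x27]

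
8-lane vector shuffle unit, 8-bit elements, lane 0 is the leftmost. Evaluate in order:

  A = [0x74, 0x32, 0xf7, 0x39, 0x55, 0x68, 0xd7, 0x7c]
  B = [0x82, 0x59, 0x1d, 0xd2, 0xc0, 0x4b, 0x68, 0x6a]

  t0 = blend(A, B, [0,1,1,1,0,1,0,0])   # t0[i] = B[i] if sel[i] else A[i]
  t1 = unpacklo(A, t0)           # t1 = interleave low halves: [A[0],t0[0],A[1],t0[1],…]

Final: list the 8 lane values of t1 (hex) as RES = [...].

→ t0 |74|59|1d|d2|55|4b|d7|7c|
→ t1 |74|74|32|59|f7|1d|39|d2|

RES = [ 0x74  0x74  0x32  0x59  0xf7  0x1d  0x39  0xd2 ]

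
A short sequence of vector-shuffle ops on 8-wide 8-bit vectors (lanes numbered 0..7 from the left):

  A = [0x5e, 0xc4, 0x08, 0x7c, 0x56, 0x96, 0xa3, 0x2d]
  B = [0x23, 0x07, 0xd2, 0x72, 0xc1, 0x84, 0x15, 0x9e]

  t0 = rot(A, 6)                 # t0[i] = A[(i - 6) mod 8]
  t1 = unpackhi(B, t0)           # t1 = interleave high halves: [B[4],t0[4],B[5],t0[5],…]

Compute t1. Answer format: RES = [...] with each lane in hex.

→ t0 |08|7c|56|96|a3|2d|5e|c4|
→ t1 |c1|a3|84|2d|15|5e|9e|c4|

RES = [ 0xc1  0xa3  0x84  0x2d  0x15  0x5e  0x9e  0xc4 ]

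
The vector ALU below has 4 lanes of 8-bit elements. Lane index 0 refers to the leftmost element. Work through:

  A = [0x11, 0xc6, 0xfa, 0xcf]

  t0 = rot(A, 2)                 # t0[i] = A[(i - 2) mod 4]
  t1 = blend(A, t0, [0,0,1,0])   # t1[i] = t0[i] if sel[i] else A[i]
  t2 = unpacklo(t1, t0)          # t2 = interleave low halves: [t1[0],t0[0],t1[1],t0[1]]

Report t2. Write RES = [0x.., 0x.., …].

→ t0 |fa|cf|11|c6|
→ t1 |11|c6|11|cf|
→ t2 |11|fa|c6|cf|

RES = [0x11, 0xfa, 0xc6, 0xcf]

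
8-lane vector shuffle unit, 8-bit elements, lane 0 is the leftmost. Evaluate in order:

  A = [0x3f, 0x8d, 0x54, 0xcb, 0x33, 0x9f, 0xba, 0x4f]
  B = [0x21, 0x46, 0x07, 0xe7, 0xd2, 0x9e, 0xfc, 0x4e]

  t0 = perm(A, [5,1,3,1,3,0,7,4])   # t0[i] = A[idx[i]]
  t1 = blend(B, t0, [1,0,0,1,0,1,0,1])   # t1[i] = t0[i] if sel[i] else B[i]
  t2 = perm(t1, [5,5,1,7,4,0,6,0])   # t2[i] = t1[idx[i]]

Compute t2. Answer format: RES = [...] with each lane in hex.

t0 = [0x9f, 0x8d, 0xcb, 0x8d, 0xcb, 0x3f, 0x4f, 0x33]
t1 = [0x9f, 0x46, 0x07, 0x8d, 0xd2, 0x3f, 0xfc, 0x33]
t2 = [0x3f, 0x3f, 0x46, 0x33, 0xd2, 0x9f, 0xfc, 0x9f]

RES = [ 0x3f  0x3f  0x46  0x33  0xd2  0x9f  0xfc  0x9f ]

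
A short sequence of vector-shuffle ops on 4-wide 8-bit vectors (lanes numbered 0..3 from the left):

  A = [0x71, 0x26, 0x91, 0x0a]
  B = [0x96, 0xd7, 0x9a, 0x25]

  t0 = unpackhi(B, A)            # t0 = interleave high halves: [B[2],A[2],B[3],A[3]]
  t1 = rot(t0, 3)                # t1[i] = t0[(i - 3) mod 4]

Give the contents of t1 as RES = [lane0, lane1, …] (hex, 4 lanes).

RES = [ 0x91  0x25  0x0a  0x9a ]

→ t0 |9a|91|25|0a|
→ t1 |91|25|0a|9a|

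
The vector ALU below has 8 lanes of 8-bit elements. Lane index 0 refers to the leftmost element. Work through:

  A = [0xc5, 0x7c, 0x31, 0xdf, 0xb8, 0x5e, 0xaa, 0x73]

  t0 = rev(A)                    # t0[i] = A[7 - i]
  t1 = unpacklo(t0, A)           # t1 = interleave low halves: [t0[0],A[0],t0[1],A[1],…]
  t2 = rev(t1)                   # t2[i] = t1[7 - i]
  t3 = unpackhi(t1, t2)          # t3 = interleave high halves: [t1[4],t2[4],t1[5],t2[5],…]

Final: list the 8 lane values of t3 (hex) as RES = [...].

RES = [ 0x5e  0x7c  0x31  0xaa  0xb8  0xc5  0xdf  0x73 ]

t0 = [0x73, 0xaa, 0x5e, 0xb8, 0xdf, 0x31, 0x7c, 0xc5]
t1 = [0x73, 0xc5, 0xaa, 0x7c, 0x5e, 0x31, 0xb8, 0xdf]
t2 = [0xdf, 0xb8, 0x31, 0x5e, 0x7c, 0xaa, 0xc5, 0x73]
t3 = [0x5e, 0x7c, 0x31, 0xaa, 0xb8, 0xc5, 0xdf, 0x73]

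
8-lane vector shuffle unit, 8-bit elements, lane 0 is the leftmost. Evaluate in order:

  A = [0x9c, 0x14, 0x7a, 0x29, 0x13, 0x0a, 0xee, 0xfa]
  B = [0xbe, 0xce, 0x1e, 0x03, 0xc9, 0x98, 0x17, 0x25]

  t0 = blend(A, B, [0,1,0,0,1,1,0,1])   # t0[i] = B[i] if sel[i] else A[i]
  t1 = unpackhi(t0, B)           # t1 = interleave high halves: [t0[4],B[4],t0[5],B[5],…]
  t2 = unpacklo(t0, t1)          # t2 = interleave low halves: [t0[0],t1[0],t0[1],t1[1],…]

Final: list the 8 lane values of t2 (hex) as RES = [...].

  t0: 9c ce 7a 29 c9 98 ee 25
  t1: c9 c9 98 98 ee 17 25 25
  t2: 9c c9 ce c9 7a 98 29 98

RES = [0x9c, 0xc9, 0xce, 0xc9, 0x7a, 0x98, 0x29, 0x98]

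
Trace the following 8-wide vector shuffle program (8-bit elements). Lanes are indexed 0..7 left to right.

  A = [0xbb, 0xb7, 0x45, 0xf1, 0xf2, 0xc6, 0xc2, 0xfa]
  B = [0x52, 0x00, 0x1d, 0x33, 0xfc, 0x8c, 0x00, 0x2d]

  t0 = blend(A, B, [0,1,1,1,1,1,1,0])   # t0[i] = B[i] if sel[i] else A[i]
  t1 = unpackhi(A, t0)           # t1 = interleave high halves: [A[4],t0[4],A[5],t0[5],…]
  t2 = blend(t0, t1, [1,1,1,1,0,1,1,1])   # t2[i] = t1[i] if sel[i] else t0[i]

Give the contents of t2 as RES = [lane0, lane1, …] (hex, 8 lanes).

→ t0 |bb|00|1d|33|fc|8c|00|fa|
→ t1 |f2|fc|c6|8c|c2|00|fa|fa|
→ t2 |f2|fc|c6|8c|fc|00|fa|fa|

RES = [0xf2, 0xfc, 0xc6, 0x8c, 0xfc, 0x00, 0xfa, 0xfa]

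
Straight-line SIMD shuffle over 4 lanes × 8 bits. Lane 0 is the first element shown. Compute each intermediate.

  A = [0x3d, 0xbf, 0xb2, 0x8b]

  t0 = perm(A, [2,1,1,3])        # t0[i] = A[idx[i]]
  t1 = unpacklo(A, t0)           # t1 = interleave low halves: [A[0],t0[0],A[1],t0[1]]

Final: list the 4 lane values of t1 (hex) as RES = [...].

RES = [0x3d, 0xb2, 0xbf, 0xbf]

  t0: b2 bf bf 8b
  t1: 3d b2 bf bf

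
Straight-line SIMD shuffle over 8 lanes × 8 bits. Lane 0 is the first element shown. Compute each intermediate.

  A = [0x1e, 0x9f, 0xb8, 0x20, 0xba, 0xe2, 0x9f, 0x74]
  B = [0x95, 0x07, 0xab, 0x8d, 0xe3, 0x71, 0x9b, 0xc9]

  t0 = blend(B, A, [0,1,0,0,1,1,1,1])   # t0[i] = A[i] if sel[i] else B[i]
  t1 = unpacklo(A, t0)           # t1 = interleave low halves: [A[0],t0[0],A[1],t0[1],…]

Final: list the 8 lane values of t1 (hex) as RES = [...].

t0 = [0x95, 0x9f, 0xab, 0x8d, 0xba, 0xe2, 0x9f, 0x74]
t1 = [0x1e, 0x95, 0x9f, 0x9f, 0xb8, 0xab, 0x20, 0x8d]

RES = [ 0x1e  0x95  0x9f  0x9f  0xb8  0xab  0x20  0x8d ]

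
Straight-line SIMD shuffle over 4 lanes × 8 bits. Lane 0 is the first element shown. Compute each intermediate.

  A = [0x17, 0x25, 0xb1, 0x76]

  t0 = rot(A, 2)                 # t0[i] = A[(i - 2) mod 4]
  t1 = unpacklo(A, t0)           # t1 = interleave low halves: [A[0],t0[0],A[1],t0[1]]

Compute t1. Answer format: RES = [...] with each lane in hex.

→ t0 |b1|76|17|25|
→ t1 |17|b1|25|76|

RES = [0x17, 0xb1, 0x25, 0x76]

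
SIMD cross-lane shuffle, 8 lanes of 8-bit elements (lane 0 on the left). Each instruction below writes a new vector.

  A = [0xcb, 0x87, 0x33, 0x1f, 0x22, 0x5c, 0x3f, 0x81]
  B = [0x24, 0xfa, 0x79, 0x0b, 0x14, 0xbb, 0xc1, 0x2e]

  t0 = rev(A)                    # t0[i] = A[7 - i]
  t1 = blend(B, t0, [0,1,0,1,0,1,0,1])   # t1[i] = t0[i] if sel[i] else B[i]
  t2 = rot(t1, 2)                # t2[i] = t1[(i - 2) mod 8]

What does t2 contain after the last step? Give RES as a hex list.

RES = [0xc1, 0xcb, 0x24, 0x3f, 0x79, 0x22, 0x14, 0x33]

  t0: 81 3f 5c 22 1f 33 87 cb
  t1: 24 3f 79 22 14 33 c1 cb
  t2: c1 cb 24 3f 79 22 14 33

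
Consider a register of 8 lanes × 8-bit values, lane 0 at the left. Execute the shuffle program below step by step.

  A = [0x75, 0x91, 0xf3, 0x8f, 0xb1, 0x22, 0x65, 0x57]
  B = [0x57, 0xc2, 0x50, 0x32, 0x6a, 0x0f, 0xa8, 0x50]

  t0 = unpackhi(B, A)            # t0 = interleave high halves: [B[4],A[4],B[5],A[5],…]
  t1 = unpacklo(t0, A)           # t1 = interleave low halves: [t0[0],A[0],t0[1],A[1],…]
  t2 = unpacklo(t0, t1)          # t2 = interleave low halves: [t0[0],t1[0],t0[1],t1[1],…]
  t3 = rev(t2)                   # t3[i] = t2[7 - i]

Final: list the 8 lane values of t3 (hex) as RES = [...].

RES = [ 0x91  0x22  0xb1  0x0f  0x75  0xb1  0x6a  0x6a ]

t0 = [0x6a, 0xb1, 0x0f, 0x22, 0xa8, 0x65, 0x50, 0x57]
t1 = [0x6a, 0x75, 0xb1, 0x91, 0x0f, 0xf3, 0x22, 0x8f]
t2 = [0x6a, 0x6a, 0xb1, 0x75, 0x0f, 0xb1, 0x22, 0x91]
t3 = [0x91, 0x22, 0xb1, 0x0f, 0x75, 0xb1, 0x6a, 0x6a]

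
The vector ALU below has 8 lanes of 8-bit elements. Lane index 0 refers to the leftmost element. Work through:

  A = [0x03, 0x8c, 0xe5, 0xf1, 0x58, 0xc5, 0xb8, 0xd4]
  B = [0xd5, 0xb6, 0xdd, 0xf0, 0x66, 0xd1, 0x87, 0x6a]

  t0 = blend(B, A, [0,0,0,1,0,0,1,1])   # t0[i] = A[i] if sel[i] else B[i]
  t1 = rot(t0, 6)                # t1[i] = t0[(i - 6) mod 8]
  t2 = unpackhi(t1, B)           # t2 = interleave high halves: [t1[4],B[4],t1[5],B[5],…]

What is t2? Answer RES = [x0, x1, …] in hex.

t0 = [0xd5, 0xb6, 0xdd, 0xf1, 0x66, 0xd1, 0xb8, 0xd4]
t1 = [0xdd, 0xf1, 0x66, 0xd1, 0xb8, 0xd4, 0xd5, 0xb6]
t2 = [0xb8, 0x66, 0xd4, 0xd1, 0xd5, 0x87, 0xb6, 0x6a]

RES = [ 0xb8  0x66  0xd4  0xd1  0xd5  0x87  0xb6  0x6a ]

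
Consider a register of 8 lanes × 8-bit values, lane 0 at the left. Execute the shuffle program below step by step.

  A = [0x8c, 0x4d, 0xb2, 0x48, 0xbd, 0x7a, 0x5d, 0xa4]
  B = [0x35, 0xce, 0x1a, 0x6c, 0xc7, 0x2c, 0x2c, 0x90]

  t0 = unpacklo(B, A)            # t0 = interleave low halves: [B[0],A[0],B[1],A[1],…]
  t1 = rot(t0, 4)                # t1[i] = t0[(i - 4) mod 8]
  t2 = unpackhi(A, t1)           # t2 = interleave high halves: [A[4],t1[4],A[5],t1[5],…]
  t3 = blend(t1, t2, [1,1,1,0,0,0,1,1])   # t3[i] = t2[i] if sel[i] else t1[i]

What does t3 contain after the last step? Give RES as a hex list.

RES = [0xbd, 0x35, 0x7a, 0x48, 0x35, 0x8c, 0xa4, 0x4d]

t0 = [0x35, 0x8c, 0xce, 0x4d, 0x1a, 0xb2, 0x6c, 0x48]
t1 = [0x1a, 0xb2, 0x6c, 0x48, 0x35, 0x8c, 0xce, 0x4d]
t2 = [0xbd, 0x35, 0x7a, 0x8c, 0x5d, 0xce, 0xa4, 0x4d]
t3 = [0xbd, 0x35, 0x7a, 0x48, 0x35, 0x8c, 0xa4, 0x4d]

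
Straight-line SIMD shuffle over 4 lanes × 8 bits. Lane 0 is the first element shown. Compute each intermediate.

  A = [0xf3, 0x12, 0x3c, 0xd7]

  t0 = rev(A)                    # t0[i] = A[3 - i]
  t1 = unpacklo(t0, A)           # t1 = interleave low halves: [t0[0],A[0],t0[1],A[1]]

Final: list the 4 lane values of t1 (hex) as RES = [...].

  t0: d7 3c 12 f3
  t1: d7 f3 3c 12

RES = [0xd7, 0xf3, 0x3c, 0x12]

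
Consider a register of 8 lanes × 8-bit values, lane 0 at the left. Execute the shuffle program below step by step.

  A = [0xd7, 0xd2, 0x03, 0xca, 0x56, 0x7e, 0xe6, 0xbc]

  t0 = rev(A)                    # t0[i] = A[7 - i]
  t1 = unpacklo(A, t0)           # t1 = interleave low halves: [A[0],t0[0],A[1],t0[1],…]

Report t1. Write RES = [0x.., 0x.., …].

t0 = [0xbc, 0xe6, 0x7e, 0x56, 0xca, 0x03, 0xd2, 0xd7]
t1 = [0xd7, 0xbc, 0xd2, 0xe6, 0x03, 0x7e, 0xca, 0x56]

RES = [0xd7, 0xbc, 0xd2, 0xe6, 0x03, 0x7e, 0xca, 0x56]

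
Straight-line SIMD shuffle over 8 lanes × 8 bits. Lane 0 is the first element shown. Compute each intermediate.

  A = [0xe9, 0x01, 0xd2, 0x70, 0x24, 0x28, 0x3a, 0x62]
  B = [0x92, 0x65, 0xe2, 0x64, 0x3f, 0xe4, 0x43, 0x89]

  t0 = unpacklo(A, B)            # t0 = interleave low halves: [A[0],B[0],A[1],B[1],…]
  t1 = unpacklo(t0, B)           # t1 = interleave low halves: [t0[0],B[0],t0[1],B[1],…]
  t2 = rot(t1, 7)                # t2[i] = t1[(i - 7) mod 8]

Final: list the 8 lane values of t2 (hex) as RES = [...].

RES = [ 0x92  0x92  0x65  0x01  0xe2  0x65  0x64  0xe9 ]

→ t0 |e9|92|01|65|d2|e2|70|64|
→ t1 |e9|92|92|65|01|e2|65|64|
→ t2 |92|92|65|01|e2|65|64|e9|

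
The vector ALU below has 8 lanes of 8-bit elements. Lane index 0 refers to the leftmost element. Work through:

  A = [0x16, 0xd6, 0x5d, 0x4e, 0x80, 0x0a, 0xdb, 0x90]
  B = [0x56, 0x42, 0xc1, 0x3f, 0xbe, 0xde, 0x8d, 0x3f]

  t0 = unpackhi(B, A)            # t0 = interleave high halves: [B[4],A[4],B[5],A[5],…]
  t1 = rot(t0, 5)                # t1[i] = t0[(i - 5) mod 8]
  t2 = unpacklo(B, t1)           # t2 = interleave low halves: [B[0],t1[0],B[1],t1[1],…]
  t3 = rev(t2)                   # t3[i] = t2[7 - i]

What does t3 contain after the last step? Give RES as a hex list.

RES = [0x3f, 0x3f, 0xdb, 0xc1, 0x8d, 0x42, 0x0a, 0x56]

t0 = [0xbe, 0x80, 0xde, 0x0a, 0x8d, 0xdb, 0x3f, 0x90]
t1 = [0x0a, 0x8d, 0xdb, 0x3f, 0x90, 0xbe, 0x80, 0xde]
t2 = [0x56, 0x0a, 0x42, 0x8d, 0xc1, 0xdb, 0x3f, 0x3f]
t3 = [0x3f, 0x3f, 0xdb, 0xc1, 0x8d, 0x42, 0x0a, 0x56]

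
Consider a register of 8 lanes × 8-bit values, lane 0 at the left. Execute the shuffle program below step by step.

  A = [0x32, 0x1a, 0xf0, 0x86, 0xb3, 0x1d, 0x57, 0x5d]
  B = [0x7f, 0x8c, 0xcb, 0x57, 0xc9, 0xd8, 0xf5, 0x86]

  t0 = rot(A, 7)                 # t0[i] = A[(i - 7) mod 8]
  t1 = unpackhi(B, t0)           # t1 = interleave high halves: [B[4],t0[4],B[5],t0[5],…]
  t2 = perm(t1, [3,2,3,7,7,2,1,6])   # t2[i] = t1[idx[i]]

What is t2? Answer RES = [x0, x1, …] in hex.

  t0: 1a f0 86 b3 1d 57 5d 32
  t1: c9 1d d8 57 f5 5d 86 32
  t2: 57 d8 57 32 32 d8 1d 86

RES = [ 0x57  0xd8  0x57  0x32  0x32  0xd8  0x1d  0x86 ]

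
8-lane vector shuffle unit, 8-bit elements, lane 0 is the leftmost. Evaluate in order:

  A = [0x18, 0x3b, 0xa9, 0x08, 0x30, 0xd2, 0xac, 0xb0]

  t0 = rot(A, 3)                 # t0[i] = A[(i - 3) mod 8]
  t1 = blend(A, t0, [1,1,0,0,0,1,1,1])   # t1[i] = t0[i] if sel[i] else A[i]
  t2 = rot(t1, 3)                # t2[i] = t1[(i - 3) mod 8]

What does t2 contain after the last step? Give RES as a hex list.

RES = [0xa9, 0x08, 0x30, 0xd2, 0xac, 0xa9, 0x08, 0x30]

→ t0 |d2|ac|b0|18|3b|a9|08|30|
→ t1 |d2|ac|a9|08|30|a9|08|30|
→ t2 |a9|08|30|d2|ac|a9|08|30|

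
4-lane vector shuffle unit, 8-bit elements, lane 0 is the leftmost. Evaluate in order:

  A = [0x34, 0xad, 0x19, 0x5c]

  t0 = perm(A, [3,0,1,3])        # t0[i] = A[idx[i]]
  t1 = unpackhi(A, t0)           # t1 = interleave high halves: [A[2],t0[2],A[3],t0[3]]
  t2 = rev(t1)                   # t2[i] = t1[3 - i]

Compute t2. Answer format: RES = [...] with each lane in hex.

RES = [ 0x5c  0x5c  0xad  0x19 ]

→ t0 |5c|34|ad|5c|
→ t1 |19|ad|5c|5c|
→ t2 |5c|5c|ad|19|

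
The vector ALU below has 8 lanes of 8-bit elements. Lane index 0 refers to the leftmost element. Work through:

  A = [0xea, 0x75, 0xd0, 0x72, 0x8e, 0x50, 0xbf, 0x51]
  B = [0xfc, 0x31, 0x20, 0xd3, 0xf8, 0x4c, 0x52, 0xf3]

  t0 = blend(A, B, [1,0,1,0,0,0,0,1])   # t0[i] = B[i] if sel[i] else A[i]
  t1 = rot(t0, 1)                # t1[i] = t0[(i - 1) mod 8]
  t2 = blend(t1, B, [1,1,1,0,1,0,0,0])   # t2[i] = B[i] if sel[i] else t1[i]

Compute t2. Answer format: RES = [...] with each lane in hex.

  t0: fc 75 20 72 8e 50 bf f3
  t1: f3 fc 75 20 72 8e 50 bf
  t2: fc 31 20 20 f8 8e 50 bf

RES = [ 0xfc  0x31  0x20  0x20  0xf8  0x8e  0x50  0xbf ]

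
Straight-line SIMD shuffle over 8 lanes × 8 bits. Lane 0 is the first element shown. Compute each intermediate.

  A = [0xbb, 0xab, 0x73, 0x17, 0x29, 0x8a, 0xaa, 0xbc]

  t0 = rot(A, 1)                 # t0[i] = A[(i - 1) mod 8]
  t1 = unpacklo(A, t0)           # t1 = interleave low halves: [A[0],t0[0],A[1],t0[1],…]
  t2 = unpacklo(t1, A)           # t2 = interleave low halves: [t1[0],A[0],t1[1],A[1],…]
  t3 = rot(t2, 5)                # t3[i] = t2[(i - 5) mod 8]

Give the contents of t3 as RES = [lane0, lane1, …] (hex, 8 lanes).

RES = [0xab, 0xab, 0x73, 0xbb, 0x17, 0xbb, 0xbb, 0xbc]

  t0: bc bb ab 73 17 29 8a aa
  t1: bb bc ab bb 73 ab 17 73
  t2: bb bb bc ab ab 73 bb 17
  t3: ab ab 73 bb 17 bb bb bc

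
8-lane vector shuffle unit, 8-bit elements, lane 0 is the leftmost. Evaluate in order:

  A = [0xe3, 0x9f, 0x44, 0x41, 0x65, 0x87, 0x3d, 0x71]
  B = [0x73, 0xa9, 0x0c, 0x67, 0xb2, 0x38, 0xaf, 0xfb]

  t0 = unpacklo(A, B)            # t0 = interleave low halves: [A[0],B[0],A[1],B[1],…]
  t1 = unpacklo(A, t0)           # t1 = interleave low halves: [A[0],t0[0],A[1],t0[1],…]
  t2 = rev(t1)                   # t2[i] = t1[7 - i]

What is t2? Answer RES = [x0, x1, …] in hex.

RES = [ 0xa9  0x41  0x9f  0x44  0x73  0x9f  0xe3  0xe3 ]

t0 = [0xe3, 0x73, 0x9f, 0xa9, 0x44, 0x0c, 0x41, 0x67]
t1 = [0xe3, 0xe3, 0x9f, 0x73, 0x44, 0x9f, 0x41, 0xa9]
t2 = [0xa9, 0x41, 0x9f, 0x44, 0x73, 0x9f, 0xe3, 0xe3]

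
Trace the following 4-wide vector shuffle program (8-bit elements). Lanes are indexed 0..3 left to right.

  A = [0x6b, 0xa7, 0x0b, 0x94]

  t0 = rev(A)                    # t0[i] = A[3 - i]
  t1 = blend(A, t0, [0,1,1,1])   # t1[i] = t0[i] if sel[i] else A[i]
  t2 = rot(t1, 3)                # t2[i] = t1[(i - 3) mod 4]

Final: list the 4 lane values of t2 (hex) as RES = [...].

t0 = [0x94, 0x0b, 0xa7, 0x6b]
t1 = [0x6b, 0x0b, 0xa7, 0x6b]
t2 = [0x0b, 0xa7, 0x6b, 0x6b]

RES = [ 0x0b  0xa7  0x6b  0x6b ]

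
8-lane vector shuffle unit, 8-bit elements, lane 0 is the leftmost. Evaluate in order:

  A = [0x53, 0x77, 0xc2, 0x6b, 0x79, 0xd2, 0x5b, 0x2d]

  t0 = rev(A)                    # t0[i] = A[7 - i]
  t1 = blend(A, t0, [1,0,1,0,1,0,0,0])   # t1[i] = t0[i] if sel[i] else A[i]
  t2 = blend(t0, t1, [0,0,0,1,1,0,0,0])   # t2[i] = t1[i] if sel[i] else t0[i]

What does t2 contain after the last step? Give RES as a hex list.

  t0: 2d 5b d2 79 6b c2 77 53
  t1: 2d 77 d2 6b 6b d2 5b 2d
  t2: 2d 5b d2 6b 6b c2 77 53

RES = [ 0x2d  0x5b  0xd2  0x6b  0x6b  0xc2  0x77  0x53 ]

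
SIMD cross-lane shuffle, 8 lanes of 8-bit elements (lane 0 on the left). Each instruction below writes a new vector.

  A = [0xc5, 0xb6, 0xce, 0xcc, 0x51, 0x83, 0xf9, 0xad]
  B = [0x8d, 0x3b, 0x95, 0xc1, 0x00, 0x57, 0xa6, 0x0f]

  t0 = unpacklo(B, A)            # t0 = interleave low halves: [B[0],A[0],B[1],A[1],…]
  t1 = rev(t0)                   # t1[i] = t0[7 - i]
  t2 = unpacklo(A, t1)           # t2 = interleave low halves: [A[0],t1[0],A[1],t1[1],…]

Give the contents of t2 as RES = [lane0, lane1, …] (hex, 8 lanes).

RES = [0xc5, 0xcc, 0xb6, 0xc1, 0xce, 0xce, 0xcc, 0x95]

  t0: 8d c5 3b b6 95 ce c1 cc
  t1: cc c1 ce 95 b6 3b c5 8d
  t2: c5 cc b6 c1 ce ce cc 95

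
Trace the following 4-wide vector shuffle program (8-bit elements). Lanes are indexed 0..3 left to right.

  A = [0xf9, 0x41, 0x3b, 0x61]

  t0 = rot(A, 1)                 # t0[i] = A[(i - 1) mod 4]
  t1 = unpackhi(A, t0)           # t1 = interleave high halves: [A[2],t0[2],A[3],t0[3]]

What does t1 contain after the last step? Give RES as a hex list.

t0 = [0x61, 0xf9, 0x41, 0x3b]
t1 = [0x3b, 0x41, 0x61, 0x3b]

RES = [ 0x3b  0x41  0x61  0x3b ]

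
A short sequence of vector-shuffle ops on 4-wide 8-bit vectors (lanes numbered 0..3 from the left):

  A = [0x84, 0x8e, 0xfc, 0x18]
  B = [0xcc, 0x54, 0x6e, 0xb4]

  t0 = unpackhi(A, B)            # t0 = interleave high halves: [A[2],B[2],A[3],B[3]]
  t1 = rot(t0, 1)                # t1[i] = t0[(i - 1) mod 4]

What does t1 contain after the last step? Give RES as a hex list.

RES = [ 0xb4  0xfc  0x6e  0x18 ]

→ t0 |fc|6e|18|b4|
→ t1 |b4|fc|6e|18|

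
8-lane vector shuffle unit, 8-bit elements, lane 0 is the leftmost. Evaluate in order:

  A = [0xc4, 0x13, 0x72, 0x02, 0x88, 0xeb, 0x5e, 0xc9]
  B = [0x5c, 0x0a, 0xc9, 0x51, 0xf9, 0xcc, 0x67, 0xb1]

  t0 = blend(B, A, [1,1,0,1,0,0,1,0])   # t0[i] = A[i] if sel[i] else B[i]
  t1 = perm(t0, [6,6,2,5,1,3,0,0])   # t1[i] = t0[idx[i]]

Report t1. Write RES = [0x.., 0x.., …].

RES = [ 0x5e  0x5e  0xc9  0xcc  0x13  0x02  0xc4  0xc4 ]

t0 = [0xc4, 0x13, 0xc9, 0x02, 0xf9, 0xcc, 0x5e, 0xb1]
t1 = [0x5e, 0x5e, 0xc9, 0xcc, 0x13, 0x02, 0xc4, 0xc4]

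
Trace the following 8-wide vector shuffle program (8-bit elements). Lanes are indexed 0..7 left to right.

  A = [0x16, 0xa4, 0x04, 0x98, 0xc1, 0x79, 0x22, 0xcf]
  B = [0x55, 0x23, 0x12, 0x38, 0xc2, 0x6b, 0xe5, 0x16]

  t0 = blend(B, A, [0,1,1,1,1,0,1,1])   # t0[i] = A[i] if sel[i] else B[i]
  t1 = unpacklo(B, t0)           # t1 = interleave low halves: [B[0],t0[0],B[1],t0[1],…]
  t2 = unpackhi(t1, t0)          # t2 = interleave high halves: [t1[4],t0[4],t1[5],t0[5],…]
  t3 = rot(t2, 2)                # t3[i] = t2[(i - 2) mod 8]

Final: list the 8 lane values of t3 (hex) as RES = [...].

t0 = [0x55, 0xa4, 0x04, 0x98, 0xc1, 0x6b, 0x22, 0xcf]
t1 = [0x55, 0x55, 0x23, 0xa4, 0x12, 0x04, 0x38, 0x98]
t2 = [0x12, 0xc1, 0x04, 0x6b, 0x38, 0x22, 0x98, 0xcf]
t3 = [0x98, 0xcf, 0x12, 0xc1, 0x04, 0x6b, 0x38, 0x22]

RES = [0x98, 0xcf, 0x12, 0xc1, 0x04, 0x6b, 0x38, 0x22]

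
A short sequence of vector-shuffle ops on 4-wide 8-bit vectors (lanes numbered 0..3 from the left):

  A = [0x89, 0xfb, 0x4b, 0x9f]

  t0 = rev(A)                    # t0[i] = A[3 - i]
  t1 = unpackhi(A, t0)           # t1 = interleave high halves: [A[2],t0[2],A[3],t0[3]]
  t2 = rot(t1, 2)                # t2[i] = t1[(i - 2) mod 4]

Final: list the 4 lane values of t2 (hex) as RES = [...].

RES = [0x9f, 0x89, 0x4b, 0xfb]

t0 = [0x9f, 0x4b, 0xfb, 0x89]
t1 = [0x4b, 0xfb, 0x9f, 0x89]
t2 = [0x9f, 0x89, 0x4b, 0xfb]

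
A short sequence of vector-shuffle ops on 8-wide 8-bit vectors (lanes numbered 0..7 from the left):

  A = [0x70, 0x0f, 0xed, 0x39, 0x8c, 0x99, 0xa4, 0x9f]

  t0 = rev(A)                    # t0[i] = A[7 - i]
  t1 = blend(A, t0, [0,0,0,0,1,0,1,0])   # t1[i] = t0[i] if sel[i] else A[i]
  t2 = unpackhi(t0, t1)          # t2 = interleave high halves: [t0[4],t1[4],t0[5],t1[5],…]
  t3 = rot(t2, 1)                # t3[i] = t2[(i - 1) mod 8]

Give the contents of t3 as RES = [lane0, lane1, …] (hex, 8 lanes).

RES = [0x9f, 0x39, 0x39, 0xed, 0x99, 0x0f, 0x0f, 0x70]

→ t0 |9f|a4|99|8c|39|ed|0f|70|
→ t1 |70|0f|ed|39|39|99|0f|9f|
→ t2 |39|39|ed|99|0f|0f|70|9f|
→ t3 |9f|39|39|ed|99|0f|0f|70|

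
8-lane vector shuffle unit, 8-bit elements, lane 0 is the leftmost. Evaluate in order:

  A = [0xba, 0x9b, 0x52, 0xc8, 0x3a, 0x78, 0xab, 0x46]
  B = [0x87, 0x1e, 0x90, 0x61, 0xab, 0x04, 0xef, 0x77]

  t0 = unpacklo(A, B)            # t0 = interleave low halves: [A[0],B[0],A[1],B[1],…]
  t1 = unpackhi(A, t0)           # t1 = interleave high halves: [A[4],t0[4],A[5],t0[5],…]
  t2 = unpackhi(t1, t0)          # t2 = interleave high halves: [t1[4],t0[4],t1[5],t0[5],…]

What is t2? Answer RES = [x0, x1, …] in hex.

t0 = [0xba, 0x87, 0x9b, 0x1e, 0x52, 0x90, 0xc8, 0x61]
t1 = [0x3a, 0x52, 0x78, 0x90, 0xab, 0xc8, 0x46, 0x61]
t2 = [0xab, 0x52, 0xc8, 0x90, 0x46, 0xc8, 0x61, 0x61]

RES = [0xab, 0x52, 0xc8, 0x90, 0x46, 0xc8, 0x61, 0x61]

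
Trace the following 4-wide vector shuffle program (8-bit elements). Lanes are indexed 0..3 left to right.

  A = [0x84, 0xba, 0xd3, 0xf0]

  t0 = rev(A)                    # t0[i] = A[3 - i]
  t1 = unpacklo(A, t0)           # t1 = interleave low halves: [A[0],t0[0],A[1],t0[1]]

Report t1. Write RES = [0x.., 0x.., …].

RES = [ 0x84  0xf0  0xba  0xd3 ]

→ t0 |f0|d3|ba|84|
→ t1 |84|f0|ba|d3|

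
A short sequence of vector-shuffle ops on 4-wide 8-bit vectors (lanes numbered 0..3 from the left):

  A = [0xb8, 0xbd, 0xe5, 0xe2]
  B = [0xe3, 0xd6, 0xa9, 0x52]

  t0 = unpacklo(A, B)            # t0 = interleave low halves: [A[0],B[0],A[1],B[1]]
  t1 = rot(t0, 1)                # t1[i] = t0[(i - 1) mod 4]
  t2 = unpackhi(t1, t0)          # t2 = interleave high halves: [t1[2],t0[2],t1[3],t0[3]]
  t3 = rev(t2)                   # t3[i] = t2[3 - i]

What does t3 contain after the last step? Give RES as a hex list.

  t0: b8 e3 bd d6
  t1: d6 b8 e3 bd
  t2: e3 bd bd d6
  t3: d6 bd bd e3

RES = [ 0xd6  0xbd  0xbd  0xe3 ]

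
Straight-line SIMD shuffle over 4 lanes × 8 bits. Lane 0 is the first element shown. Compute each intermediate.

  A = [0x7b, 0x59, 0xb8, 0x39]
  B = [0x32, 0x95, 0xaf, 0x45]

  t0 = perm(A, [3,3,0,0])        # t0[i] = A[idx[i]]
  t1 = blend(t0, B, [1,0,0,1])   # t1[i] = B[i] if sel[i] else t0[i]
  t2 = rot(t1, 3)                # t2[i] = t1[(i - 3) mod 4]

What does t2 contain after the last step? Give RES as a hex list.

RES = [0x39, 0x7b, 0x45, 0x32]

→ t0 |39|39|7b|7b|
→ t1 |32|39|7b|45|
→ t2 |39|7b|45|32|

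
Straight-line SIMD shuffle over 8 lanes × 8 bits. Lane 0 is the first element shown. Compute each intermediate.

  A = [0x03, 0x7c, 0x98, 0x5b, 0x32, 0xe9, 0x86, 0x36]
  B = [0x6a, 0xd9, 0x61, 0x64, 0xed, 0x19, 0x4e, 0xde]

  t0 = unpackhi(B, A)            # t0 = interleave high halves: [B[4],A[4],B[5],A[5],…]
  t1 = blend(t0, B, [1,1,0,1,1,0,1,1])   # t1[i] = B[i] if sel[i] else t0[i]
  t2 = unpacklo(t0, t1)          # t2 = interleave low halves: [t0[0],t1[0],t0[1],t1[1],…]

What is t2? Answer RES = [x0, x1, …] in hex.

  t0: ed 32 19 e9 4e 86 de 36
  t1: 6a d9 19 64 ed 86 4e de
  t2: ed 6a 32 d9 19 19 e9 64

RES = [ 0xed  0x6a  0x32  0xd9  0x19  0x19  0xe9  0x64 ]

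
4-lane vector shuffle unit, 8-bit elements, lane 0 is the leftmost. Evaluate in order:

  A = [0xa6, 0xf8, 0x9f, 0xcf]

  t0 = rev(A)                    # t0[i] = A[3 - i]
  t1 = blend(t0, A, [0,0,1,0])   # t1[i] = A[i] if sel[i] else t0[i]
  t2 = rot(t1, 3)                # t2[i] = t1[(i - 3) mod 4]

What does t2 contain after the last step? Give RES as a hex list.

RES = [0x9f, 0x9f, 0xa6, 0xcf]

→ t0 |cf|9f|f8|a6|
→ t1 |cf|9f|9f|a6|
→ t2 |9f|9f|a6|cf|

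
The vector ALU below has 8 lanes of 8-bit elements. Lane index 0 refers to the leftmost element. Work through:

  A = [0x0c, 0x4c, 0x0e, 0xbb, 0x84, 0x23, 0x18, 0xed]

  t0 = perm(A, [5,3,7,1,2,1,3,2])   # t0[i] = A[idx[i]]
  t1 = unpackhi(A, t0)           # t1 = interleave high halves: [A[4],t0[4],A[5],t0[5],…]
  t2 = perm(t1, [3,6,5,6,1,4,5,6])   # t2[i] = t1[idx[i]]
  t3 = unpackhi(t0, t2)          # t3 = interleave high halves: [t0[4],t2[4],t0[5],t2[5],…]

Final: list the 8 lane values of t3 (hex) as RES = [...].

t0 = [0x23, 0xbb, 0xed, 0x4c, 0x0e, 0x4c, 0xbb, 0x0e]
t1 = [0x84, 0x0e, 0x23, 0x4c, 0x18, 0xbb, 0xed, 0x0e]
t2 = [0x4c, 0xed, 0xbb, 0xed, 0x0e, 0x18, 0xbb, 0xed]
t3 = [0x0e, 0x0e, 0x4c, 0x18, 0xbb, 0xbb, 0x0e, 0xed]

RES = [0x0e, 0x0e, 0x4c, 0x18, 0xbb, 0xbb, 0x0e, 0xed]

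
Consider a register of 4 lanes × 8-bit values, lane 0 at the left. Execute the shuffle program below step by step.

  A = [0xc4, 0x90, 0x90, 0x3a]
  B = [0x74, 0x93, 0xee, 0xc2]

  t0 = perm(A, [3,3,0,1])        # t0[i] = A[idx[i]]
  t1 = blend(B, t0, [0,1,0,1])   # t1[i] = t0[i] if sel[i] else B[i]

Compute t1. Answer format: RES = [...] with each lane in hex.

→ t0 |3a|3a|c4|90|
→ t1 |74|3a|ee|90|

RES = [ 0x74  0x3a  0xee  0x90 ]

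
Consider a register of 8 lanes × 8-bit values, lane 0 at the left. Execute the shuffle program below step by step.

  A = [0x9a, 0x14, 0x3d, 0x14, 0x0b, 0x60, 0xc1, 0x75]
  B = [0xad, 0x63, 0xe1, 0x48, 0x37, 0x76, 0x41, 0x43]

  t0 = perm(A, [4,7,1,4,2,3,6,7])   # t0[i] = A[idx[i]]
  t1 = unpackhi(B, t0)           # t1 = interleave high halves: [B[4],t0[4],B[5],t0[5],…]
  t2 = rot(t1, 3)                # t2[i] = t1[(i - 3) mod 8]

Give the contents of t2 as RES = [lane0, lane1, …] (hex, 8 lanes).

  t0: 0b 75 14 0b 3d 14 c1 75
  t1: 37 3d 76 14 41 c1 43 75
  t2: c1 43 75 37 3d 76 14 41

RES = [ 0xc1  0x43  0x75  0x37  0x3d  0x76  0x14  0x41 ]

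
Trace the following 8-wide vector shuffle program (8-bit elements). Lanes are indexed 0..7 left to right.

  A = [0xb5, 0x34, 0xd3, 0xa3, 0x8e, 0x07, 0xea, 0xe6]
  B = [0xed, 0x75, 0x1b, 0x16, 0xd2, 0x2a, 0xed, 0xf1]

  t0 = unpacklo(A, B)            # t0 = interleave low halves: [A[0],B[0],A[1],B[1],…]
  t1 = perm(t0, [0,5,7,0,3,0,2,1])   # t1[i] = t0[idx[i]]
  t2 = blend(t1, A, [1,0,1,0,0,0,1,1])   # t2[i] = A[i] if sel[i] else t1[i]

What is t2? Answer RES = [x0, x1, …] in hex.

RES = [0xb5, 0x1b, 0xd3, 0xb5, 0x75, 0xb5, 0xea, 0xe6]

t0 = [0xb5, 0xed, 0x34, 0x75, 0xd3, 0x1b, 0xa3, 0x16]
t1 = [0xb5, 0x1b, 0x16, 0xb5, 0x75, 0xb5, 0x34, 0xed]
t2 = [0xb5, 0x1b, 0xd3, 0xb5, 0x75, 0xb5, 0xea, 0xe6]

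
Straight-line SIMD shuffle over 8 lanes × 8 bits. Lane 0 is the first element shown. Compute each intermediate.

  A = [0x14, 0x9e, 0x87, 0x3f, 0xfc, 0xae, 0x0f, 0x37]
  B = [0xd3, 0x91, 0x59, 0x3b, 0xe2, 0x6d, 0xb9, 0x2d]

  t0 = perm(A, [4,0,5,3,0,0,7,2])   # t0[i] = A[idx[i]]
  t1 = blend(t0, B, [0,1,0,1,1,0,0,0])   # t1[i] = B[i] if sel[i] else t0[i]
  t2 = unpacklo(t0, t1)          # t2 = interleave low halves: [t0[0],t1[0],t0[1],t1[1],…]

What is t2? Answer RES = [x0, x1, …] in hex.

RES = [0xfc, 0xfc, 0x14, 0x91, 0xae, 0xae, 0x3f, 0x3b]

→ t0 |fc|14|ae|3f|14|14|37|87|
→ t1 |fc|91|ae|3b|e2|14|37|87|
→ t2 |fc|fc|14|91|ae|ae|3f|3b|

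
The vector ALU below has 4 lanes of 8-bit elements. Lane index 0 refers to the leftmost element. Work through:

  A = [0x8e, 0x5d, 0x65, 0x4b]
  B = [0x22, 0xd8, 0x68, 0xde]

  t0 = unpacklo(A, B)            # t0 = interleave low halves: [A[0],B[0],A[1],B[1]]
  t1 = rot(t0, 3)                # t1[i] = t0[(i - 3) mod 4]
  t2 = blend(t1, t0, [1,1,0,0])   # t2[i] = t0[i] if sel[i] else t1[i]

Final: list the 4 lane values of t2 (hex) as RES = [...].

t0 = [0x8e, 0x22, 0x5d, 0xd8]
t1 = [0x22, 0x5d, 0xd8, 0x8e]
t2 = [0x8e, 0x22, 0xd8, 0x8e]

RES = [ 0x8e  0x22  0xd8  0x8e ]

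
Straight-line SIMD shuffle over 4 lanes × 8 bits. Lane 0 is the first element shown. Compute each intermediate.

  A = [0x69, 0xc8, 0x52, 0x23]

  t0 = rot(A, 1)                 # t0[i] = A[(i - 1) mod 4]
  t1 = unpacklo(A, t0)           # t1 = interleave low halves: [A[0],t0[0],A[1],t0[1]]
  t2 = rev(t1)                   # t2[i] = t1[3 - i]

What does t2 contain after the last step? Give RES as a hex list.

RES = [0x69, 0xc8, 0x23, 0x69]

→ t0 |23|69|c8|52|
→ t1 |69|23|c8|69|
→ t2 |69|c8|23|69|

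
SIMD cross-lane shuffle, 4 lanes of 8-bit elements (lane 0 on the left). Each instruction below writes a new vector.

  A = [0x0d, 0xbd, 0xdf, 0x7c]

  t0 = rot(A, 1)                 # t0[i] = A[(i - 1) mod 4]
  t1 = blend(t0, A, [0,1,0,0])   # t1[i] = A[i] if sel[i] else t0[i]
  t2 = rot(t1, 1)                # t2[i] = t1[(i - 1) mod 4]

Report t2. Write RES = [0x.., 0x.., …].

→ t0 |7c|0d|bd|df|
→ t1 |7c|bd|bd|df|
→ t2 |df|7c|bd|bd|

RES = [0xdf, 0x7c, 0xbd, 0xbd]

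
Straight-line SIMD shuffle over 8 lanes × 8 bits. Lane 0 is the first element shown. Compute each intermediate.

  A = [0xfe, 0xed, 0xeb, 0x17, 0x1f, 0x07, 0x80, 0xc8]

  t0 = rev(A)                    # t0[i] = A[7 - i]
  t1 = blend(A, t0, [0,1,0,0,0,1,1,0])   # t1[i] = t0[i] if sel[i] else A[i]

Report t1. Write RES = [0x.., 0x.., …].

→ t0 |c8|80|07|1f|17|eb|ed|fe|
→ t1 |fe|80|eb|17|1f|eb|ed|c8|

RES = [ 0xfe  0x80  0xeb  0x17  0x1f  0xeb  0xed  0xc8 ]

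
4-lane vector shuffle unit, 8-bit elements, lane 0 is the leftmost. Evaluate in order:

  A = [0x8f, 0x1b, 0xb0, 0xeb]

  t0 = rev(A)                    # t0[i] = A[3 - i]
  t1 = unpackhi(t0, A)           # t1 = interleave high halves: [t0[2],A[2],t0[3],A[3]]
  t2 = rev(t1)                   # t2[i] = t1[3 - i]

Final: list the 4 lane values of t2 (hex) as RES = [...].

t0 = [0xeb, 0xb0, 0x1b, 0x8f]
t1 = [0x1b, 0xb0, 0x8f, 0xeb]
t2 = [0xeb, 0x8f, 0xb0, 0x1b]

RES = [ 0xeb  0x8f  0xb0  0x1b ]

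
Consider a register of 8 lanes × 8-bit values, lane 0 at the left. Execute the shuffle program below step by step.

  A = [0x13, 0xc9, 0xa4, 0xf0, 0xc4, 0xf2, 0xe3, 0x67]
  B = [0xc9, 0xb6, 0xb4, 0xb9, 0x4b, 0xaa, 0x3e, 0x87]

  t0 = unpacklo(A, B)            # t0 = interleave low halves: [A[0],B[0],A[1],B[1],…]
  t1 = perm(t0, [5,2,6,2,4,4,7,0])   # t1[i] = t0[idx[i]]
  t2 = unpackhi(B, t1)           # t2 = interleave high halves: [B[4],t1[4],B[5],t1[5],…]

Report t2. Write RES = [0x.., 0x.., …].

RES = [ 0x4b  0xa4  0xaa  0xa4  0x3e  0xb9  0x87  0x13 ]

→ t0 |13|c9|c9|b6|a4|b4|f0|b9|
→ t1 |b4|c9|f0|c9|a4|a4|b9|13|
→ t2 |4b|a4|aa|a4|3e|b9|87|13|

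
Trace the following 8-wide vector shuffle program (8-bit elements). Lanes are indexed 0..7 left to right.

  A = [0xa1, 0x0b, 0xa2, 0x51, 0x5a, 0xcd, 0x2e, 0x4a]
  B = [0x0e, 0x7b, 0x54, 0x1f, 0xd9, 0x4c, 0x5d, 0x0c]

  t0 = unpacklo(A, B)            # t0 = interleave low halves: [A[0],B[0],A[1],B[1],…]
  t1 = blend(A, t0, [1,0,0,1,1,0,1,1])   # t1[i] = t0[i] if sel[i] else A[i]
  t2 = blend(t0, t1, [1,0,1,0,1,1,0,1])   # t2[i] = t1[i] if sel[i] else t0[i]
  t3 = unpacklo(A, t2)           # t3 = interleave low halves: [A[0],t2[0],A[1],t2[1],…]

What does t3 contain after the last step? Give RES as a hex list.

t0 = [0xa1, 0x0e, 0x0b, 0x7b, 0xa2, 0x54, 0x51, 0x1f]
t1 = [0xa1, 0x0b, 0xa2, 0x7b, 0xa2, 0xcd, 0x51, 0x1f]
t2 = [0xa1, 0x0e, 0xa2, 0x7b, 0xa2, 0xcd, 0x51, 0x1f]
t3 = [0xa1, 0xa1, 0x0b, 0x0e, 0xa2, 0xa2, 0x51, 0x7b]

RES = [0xa1, 0xa1, 0x0b, 0x0e, 0xa2, 0xa2, 0x51, 0x7b]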